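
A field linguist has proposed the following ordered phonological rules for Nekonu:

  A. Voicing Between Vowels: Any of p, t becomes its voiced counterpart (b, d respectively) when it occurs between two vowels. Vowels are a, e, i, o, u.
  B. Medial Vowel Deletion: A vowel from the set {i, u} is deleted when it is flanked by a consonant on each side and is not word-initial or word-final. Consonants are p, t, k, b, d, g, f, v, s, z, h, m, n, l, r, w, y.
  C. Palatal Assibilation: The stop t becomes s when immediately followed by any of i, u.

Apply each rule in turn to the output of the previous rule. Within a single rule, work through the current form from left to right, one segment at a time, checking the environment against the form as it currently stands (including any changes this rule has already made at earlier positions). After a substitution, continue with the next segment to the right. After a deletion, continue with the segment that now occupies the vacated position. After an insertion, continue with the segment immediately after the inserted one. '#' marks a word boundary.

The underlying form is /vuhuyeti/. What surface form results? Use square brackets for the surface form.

A Voicing Between Vowels: [vuhuyeti] → [vuhuyedi]
B Medial Vowel Deletion: [vuhuyedi] → [vhyedi]
C Palatal Assibilation: no change — [vhyedi]

[vhyedi]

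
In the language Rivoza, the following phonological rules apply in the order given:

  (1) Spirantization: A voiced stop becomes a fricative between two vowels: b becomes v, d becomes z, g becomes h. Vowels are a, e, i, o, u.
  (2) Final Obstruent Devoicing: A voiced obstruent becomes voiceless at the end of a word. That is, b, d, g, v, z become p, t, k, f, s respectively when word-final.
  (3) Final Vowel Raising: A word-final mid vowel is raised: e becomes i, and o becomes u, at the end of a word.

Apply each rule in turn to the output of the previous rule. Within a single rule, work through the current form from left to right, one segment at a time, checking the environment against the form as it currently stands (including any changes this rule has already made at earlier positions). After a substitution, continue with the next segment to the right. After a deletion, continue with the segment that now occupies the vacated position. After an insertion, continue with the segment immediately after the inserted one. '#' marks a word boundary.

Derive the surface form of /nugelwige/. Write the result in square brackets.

(1) Spirantization: [nugelwige] → [nuhelwihe]
(2) Final Obstruent Devoicing: no change — [nuhelwihe]
(3) Final Vowel Raising: [nuhelwihe] → [nuhelwihi]

[nuhelwihi]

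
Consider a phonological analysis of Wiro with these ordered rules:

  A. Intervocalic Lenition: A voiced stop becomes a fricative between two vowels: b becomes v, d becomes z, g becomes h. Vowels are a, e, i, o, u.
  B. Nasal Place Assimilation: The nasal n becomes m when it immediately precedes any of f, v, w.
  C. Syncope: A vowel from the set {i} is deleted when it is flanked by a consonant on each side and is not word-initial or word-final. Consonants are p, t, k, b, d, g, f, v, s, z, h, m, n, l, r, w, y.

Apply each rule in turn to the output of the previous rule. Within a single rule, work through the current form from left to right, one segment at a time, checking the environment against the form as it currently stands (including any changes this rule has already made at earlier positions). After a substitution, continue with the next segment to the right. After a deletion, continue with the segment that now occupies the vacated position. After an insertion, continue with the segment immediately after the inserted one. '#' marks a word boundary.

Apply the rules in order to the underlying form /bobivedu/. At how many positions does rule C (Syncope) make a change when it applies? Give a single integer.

A Intervocalic Lenition: [bobivedu] → [bovivezu]
B Nasal Place Assimilation: no change — [bovivezu]
C Syncope: [bovivezu] → [bovvezu]
Rule C changed 1 position(s).

1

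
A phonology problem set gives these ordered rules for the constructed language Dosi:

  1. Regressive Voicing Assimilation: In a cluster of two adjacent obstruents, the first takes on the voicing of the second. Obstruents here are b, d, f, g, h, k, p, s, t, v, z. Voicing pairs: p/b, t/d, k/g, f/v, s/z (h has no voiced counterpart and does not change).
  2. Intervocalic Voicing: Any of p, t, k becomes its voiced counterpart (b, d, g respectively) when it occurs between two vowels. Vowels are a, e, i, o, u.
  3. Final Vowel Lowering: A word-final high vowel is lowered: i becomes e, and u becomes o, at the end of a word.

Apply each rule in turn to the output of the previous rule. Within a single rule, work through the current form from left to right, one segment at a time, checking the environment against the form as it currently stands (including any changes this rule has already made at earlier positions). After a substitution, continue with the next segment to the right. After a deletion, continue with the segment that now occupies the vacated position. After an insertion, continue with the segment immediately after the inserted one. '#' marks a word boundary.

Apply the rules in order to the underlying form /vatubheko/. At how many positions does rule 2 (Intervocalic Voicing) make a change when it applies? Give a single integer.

2

1 Regressive Voicing Assimilation: [vatubheko] → [vatupheko]
2 Intervocalic Voicing: [vatupheko] → [vaduphego]
3 Final Vowel Lowering: no change — [vaduphego]
Rule 2 changed 2 position(s).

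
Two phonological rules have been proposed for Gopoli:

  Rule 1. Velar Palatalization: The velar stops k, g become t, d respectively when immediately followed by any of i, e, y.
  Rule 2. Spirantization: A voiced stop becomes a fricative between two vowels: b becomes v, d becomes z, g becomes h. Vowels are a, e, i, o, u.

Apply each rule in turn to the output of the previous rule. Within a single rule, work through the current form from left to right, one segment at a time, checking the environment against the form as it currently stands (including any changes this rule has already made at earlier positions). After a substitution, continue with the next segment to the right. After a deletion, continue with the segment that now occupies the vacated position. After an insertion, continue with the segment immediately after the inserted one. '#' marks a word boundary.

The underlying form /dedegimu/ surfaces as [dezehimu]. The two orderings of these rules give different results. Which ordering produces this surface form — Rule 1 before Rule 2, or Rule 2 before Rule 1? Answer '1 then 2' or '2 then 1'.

Order 1 then 2:
  1 Velar Palatalization: [dedegimu] → [dededimu]
  2 Spirantization: [dededimu] → [dezezimu]
  result: [dezezimu]
Order 2 then 1:
  2 Spirantization: [dedegimu] → [dezehimu]
  1 Velar Palatalization: no change — [dezehimu]
  result: [dezehimu]

2 then 1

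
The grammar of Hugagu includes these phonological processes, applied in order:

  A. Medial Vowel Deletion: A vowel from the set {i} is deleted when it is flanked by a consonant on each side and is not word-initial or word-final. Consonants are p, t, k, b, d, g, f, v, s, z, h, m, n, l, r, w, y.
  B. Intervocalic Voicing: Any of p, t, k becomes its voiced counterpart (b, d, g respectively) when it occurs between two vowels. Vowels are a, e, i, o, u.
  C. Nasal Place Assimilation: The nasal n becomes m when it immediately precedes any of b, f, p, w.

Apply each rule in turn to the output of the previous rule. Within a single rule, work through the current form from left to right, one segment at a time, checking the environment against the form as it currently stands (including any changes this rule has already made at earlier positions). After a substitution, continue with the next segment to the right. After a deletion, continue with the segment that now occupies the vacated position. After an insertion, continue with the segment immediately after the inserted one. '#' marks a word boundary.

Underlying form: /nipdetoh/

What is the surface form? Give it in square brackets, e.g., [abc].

A Medial Vowel Deletion: [nipdetoh] → [npdetoh]
B Intervocalic Voicing: [npdetoh] → [npdedoh]
C Nasal Place Assimilation: [npdedoh] → [mpdedoh]

[mpdedoh]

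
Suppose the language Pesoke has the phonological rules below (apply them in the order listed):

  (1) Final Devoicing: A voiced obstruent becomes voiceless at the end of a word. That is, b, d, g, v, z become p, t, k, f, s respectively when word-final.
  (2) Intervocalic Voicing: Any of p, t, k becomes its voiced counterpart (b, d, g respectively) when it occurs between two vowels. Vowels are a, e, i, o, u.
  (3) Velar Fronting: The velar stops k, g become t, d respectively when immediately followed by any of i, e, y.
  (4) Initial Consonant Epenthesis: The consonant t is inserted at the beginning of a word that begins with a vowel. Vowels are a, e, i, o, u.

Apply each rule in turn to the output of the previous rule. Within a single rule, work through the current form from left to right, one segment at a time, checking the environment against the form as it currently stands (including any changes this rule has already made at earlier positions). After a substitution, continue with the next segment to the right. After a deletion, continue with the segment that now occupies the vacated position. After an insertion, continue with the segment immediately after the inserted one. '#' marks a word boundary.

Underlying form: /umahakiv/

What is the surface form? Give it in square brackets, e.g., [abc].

[tumahadif]

(1) Final Devoicing: [umahakiv] → [umahakif]
(2) Intervocalic Voicing: [umahakif] → [umahagif]
(3) Velar Fronting: [umahagif] → [umahadif]
(4) Initial Consonant Epenthesis: [umahadif] → [tumahadif]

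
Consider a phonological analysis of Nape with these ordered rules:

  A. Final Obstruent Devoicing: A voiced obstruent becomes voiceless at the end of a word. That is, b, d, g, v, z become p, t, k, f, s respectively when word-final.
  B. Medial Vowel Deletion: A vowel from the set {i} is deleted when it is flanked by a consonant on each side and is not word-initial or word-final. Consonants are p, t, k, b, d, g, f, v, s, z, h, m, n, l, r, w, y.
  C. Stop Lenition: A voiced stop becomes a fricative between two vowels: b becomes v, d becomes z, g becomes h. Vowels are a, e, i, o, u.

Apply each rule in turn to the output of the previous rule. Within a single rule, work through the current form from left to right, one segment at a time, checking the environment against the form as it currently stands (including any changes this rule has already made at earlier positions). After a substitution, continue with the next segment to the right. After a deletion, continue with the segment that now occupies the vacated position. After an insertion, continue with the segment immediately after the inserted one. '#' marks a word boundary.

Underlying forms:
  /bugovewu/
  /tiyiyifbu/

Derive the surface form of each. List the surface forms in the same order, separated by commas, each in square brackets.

/bugovewu/:
  A Final Obstruent Devoicing: no change — [bugovewu]
  B Medial Vowel Deletion: no change — [bugovewu]
  C Stop Lenition: [bugovewu] → [buhovewu]
/tiyiyifbu/:
  A Final Obstruent Devoicing: no change — [tiyiyifbu]
  B Medial Vowel Deletion: [tiyiyifbu] → [tyyfbu]
  C Stop Lenition: no change — [tyyfbu]

[buhovewu], [tyyfbu]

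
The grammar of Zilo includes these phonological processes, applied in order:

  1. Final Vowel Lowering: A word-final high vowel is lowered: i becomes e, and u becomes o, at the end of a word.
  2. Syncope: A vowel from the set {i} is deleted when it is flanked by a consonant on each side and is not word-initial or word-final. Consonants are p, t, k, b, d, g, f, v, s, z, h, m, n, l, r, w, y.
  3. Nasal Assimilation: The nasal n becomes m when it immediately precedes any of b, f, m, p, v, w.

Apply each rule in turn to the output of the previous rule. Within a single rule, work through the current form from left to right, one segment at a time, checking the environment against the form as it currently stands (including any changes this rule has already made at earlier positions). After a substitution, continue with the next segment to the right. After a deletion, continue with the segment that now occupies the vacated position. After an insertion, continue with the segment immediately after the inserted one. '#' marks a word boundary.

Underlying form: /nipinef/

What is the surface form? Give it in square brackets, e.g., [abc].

[mpnef]

1 Final Vowel Lowering: no change — [nipinef]
2 Syncope: [nipinef] → [npnef]
3 Nasal Assimilation: [npnef] → [mpnef]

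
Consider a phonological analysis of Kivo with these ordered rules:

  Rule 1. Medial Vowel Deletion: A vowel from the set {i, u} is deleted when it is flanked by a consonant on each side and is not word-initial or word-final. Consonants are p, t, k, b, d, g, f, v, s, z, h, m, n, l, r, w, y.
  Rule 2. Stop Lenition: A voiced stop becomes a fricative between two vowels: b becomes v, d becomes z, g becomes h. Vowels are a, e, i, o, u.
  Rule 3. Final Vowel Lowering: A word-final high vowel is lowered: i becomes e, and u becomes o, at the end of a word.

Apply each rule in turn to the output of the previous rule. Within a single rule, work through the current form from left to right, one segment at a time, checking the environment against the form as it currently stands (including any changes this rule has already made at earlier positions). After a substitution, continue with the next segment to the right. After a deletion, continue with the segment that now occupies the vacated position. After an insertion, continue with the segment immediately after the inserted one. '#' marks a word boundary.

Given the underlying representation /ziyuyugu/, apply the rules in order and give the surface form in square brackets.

[zyygo]

Rule 1 Medial Vowel Deletion: [ziyuyugu] → [zyygu]
Rule 2 Stop Lenition: no change — [zyygu]
Rule 3 Final Vowel Lowering: [zyygu] → [zyygo]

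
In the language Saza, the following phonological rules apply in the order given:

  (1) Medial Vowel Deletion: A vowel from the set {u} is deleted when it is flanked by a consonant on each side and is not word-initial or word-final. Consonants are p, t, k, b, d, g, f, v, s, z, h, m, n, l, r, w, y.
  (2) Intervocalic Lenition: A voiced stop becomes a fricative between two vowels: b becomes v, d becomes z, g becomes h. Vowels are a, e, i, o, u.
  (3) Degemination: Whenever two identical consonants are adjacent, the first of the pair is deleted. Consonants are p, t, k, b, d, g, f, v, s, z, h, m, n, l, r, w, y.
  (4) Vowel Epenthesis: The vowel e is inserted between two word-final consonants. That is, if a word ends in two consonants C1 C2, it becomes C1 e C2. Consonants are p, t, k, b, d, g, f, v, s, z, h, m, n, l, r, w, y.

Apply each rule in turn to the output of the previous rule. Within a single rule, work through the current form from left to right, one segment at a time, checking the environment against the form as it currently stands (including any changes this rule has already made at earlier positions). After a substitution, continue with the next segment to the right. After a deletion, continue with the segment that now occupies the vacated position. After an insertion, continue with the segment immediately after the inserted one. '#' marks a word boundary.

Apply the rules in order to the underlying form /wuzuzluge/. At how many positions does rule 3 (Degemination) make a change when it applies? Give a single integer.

1

(1) Medial Vowel Deletion: [wuzuzluge] → [wzzlge]
(2) Intervocalic Lenition: no change — [wzzlge]
(3) Degemination: [wzzlge] → [wzlge]
(4) Vowel Epenthesis: no change — [wzlge]
Rule 3 changed 1 position(s).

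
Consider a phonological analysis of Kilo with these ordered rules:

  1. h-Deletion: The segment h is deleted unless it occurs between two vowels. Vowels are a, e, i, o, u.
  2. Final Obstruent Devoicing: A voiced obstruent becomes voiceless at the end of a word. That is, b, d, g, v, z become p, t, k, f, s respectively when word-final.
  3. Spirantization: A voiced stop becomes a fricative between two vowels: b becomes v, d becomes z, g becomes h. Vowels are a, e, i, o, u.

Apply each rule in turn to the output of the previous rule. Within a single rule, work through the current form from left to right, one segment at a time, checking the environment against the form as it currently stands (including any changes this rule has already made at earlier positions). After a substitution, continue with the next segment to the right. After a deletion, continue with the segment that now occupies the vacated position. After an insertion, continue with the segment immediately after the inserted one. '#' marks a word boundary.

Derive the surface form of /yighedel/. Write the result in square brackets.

1 h-Deletion: [yighedel] → [yigedel]
2 Final Obstruent Devoicing: no change — [yigedel]
3 Spirantization: [yigedel] → [yihezel]

[yihezel]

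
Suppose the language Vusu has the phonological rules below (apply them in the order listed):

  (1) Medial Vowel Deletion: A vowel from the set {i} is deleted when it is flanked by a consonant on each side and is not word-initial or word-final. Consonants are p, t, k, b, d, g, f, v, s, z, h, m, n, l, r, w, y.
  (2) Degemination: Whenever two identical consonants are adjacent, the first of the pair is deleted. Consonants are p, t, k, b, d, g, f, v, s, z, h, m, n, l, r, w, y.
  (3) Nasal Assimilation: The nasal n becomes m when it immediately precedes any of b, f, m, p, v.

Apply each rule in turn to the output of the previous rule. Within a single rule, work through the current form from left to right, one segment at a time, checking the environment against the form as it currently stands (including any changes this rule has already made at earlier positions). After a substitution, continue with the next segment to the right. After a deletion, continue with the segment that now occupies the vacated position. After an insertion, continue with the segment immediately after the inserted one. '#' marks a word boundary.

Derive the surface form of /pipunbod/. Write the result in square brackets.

(1) Medial Vowel Deletion: [pipunbod] → [ppunbod]
(2) Degemination: [ppunbod] → [punbod]
(3) Nasal Assimilation: [punbod] → [pumbod]

[pumbod]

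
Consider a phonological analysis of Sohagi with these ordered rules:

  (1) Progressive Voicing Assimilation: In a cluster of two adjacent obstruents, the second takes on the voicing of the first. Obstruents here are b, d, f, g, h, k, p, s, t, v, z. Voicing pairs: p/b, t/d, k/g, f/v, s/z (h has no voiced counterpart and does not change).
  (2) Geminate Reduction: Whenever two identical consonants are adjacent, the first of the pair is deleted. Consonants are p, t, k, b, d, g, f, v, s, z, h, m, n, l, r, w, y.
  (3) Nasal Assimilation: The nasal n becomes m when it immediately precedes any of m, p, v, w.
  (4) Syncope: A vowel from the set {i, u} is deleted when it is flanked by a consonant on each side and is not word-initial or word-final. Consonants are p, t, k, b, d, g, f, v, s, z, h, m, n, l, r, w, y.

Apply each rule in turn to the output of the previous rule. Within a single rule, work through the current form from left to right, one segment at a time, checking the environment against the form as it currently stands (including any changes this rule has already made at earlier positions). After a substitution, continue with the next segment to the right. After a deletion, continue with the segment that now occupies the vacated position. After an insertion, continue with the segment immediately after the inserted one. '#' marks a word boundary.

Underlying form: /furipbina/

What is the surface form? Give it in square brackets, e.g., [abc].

(1) Progressive Voicing Assimilation: [furipbina] → [furippina]
(2) Geminate Reduction: [furippina] → [furipina]
(3) Nasal Assimilation: no change — [furipina]
(4) Syncope: [furipina] → [frpna]

[frpna]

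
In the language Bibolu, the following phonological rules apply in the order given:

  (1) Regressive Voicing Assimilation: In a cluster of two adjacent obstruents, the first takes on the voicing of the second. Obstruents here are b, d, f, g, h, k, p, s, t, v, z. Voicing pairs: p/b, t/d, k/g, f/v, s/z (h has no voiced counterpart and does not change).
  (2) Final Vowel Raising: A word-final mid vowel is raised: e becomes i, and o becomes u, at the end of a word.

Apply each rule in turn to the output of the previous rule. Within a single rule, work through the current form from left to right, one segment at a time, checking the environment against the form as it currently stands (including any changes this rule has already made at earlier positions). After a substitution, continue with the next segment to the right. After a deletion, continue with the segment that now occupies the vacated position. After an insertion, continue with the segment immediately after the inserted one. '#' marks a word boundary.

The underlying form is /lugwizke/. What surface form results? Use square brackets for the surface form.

[lugwiski]

(1) Regressive Voicing Assimilation: [lugwizke] → [lugwiske]
(2) Final Vowel Raising: [lugwiske] → [lugwiski]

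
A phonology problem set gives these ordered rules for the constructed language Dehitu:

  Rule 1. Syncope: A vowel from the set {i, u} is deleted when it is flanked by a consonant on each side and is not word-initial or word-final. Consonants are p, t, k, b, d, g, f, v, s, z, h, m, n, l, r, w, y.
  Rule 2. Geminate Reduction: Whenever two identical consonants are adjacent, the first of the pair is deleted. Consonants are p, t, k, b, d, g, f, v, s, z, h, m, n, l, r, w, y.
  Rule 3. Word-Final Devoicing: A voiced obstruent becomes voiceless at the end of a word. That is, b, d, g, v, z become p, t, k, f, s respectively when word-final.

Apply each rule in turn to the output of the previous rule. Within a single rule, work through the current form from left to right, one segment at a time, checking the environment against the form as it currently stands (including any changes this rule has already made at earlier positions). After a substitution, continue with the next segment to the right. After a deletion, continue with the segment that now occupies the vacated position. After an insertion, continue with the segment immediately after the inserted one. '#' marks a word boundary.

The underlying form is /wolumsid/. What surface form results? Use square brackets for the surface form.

Rule 1 Syncope: [wolumsid] → [wolmsd]
Rule 2 Geminate Reduction: no change — [wolmsd]
Rule 3 Word-Final Devoicing: [wolmsd] → [wolmst]

[wolmst]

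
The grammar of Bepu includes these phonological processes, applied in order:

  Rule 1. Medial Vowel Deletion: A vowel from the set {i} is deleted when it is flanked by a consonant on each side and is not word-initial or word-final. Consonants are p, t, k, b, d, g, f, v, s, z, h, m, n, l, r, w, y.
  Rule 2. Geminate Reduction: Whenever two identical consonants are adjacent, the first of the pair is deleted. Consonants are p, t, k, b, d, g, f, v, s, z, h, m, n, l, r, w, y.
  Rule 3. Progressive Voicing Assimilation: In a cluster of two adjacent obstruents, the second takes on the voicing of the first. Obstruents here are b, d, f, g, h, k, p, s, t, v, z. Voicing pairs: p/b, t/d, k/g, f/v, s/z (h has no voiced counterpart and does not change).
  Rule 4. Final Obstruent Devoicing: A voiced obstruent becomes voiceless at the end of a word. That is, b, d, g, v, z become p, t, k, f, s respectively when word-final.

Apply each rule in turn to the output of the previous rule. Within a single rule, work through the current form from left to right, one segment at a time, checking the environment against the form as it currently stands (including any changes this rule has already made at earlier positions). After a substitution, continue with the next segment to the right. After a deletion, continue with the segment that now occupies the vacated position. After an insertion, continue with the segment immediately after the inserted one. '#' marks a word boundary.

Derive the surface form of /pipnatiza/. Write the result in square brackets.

Rule 1 Medial Vowel Deletion: [pipnatiza] → [ppnatza]
Rule 2 Geminate Reduction: [ppnatza] → [pnatza]
Rule 3 Progressive Voicing Assimilation: [pnatza] → [pnatsa]
Rule 4 Final Obstruent Devoicing: no change — [pnatsa]

[pnatsa]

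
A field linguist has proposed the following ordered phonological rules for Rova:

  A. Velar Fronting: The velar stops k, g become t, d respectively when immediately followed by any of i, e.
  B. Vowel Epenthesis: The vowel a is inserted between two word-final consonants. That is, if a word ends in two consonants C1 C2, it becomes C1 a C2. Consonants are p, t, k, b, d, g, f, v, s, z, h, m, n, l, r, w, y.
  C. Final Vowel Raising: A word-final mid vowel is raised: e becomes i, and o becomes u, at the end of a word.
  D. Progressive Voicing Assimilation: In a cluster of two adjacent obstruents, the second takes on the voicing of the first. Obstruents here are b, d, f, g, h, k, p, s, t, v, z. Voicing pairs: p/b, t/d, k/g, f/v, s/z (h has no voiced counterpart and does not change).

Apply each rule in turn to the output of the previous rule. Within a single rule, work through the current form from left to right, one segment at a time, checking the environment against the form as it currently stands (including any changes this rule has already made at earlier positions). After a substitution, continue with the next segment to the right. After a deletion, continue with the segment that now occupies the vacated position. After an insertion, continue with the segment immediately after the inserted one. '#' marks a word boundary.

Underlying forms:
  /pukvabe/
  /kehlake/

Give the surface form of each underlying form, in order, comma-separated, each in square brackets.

/pukvabe/:
  A Velar Fronting: no change — [pukvabe]
  B Vowel Epenthesis: no change — [pukvabe]
  C Final Vowel Raising: [pukvabe] → [pukvabi]
  D Progressive Voicing Assimilation: [pukvabi] → [pukfabi]
/kehlake/:
  A Velar Fronting: [kehlake] → [tehlate]
  B Vowel Epenthesis: no change — [tehlate]
  C Final Vowel Raising: [tehlate] → [tehlati]
  D Progressive Voicing Assimilation: no change — [tehlati]

[pukfabi], [tehlati]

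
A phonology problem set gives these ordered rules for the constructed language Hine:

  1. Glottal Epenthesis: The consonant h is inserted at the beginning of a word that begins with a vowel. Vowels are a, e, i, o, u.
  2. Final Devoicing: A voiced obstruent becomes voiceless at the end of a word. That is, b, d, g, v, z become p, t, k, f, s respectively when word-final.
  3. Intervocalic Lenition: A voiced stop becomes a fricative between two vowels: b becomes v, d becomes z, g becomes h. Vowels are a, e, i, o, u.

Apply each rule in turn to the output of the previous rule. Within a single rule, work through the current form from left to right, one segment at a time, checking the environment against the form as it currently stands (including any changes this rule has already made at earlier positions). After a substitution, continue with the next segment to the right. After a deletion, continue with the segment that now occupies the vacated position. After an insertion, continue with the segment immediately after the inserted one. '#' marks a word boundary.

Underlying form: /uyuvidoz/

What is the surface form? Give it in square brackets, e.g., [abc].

[huyuvizos]

1 Glottal Epenthesis: [uyuvidoz] → [huyuvidoz]
2 Final Devoicing: [huyuvidoz] → [huyuvidos]
3 Intervocalic Lenition: [huyuvidos] → [huyuvizos]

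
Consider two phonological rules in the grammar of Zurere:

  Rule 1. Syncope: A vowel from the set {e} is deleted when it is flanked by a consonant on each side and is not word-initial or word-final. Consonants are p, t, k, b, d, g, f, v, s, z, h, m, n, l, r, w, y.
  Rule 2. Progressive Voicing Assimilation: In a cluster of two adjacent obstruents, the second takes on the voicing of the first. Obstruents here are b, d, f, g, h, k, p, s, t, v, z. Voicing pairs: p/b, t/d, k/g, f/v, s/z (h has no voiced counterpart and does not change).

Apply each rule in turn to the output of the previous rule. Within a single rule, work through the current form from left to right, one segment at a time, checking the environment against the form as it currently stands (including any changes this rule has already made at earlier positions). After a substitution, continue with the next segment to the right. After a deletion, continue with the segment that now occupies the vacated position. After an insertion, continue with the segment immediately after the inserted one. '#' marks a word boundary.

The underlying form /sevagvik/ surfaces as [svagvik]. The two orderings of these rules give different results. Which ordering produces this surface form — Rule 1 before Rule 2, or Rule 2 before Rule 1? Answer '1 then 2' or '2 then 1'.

2 then 1

Order 1 then 2:
  1 Syncope: [sevagvik] → [svagvik]
  2 Progressive Voicing Assimilation: [svagvik] → [sfagvik]
  result: [sfagvik]
Order 2 then 1:
  2 Progressive Voicing Assimilation: no change — [sevagvik]
  1 Syncope: [sevagvik] → [svagvik]
  result: [svagvik]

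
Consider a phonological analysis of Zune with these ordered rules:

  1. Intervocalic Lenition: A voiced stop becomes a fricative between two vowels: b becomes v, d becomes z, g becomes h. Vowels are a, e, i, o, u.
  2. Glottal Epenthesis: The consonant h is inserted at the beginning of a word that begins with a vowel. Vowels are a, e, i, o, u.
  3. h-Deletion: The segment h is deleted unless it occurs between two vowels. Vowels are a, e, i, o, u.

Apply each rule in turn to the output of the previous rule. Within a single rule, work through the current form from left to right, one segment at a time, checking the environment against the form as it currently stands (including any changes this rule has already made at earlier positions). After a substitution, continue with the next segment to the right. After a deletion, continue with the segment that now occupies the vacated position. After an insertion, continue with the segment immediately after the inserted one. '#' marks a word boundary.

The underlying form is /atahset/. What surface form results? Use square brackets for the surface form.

[ataset]

1 Intervocalic Lenition: no change — [atahset]
2 Glottal Epenthesis: [atahset] → [hatahset]
3 h-Deletion: [hatahset] → [ataset]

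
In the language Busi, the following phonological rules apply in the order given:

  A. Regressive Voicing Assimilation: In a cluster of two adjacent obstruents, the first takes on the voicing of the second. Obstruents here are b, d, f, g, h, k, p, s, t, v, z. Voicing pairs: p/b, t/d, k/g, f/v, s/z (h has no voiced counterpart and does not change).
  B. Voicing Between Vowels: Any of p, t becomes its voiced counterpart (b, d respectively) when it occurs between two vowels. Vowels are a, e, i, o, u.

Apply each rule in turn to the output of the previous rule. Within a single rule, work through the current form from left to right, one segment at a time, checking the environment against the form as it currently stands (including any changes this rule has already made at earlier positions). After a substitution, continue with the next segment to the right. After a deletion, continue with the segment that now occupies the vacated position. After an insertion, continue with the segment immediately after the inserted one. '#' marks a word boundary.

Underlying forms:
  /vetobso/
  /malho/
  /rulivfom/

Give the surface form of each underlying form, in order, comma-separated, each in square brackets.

[vedopso], [malho], [ruliffom]

/vetobso/:
  A Regressive Voicing Assimilation: [vetobso] → [vetopso]
  B Voicing Between Vowels: [vetopso] → [vedopso]
/malho/:
  A Regressive Voicing Assimilation: no change — [malho]
  B Voicing Between Vowels: no change — [malho]
/rulivfom/:
  A Regressive Voicing Assimilation: [rulivfom] → [ruliffom]
  B Voicing Between Vowels: no change — [ruliffom]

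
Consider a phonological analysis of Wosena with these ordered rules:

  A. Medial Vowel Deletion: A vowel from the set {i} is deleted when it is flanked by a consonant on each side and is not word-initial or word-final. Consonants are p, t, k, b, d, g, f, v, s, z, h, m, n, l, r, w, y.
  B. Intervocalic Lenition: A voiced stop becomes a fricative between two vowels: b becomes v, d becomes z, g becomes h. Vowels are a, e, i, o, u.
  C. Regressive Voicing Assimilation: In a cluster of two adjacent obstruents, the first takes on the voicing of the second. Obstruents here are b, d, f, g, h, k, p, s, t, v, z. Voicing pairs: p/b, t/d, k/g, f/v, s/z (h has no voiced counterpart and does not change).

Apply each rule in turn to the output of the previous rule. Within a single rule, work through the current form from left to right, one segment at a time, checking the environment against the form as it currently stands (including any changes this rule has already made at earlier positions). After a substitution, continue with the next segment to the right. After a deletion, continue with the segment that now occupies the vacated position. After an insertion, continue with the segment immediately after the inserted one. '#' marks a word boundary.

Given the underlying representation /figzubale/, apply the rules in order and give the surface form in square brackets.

[vgzuvale]

A Medial Vowel Deletion: [figzubale] → [fgzubale]
B Intervocalic Lenition: [fgzubale] → [fgzuvale]
C Regressive Voicing Assimilation: [fgzuvale] → [vgzuvale]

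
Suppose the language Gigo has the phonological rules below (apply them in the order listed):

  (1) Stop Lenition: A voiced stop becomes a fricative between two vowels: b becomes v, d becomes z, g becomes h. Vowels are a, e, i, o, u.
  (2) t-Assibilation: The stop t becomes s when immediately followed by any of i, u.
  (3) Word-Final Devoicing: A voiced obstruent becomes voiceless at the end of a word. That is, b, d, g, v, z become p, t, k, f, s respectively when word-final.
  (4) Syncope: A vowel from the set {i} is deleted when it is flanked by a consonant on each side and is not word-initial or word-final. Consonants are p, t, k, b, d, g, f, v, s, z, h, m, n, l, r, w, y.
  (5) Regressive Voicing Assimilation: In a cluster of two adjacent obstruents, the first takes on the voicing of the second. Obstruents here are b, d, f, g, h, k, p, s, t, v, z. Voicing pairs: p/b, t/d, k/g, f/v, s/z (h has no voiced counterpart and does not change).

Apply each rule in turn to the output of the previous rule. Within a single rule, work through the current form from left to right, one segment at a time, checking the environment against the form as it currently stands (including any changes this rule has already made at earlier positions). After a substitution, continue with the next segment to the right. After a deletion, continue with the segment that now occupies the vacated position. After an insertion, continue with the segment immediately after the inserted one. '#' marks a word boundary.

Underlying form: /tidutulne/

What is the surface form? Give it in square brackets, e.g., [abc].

[zzusulne]

(1) Stop Lenition: [tidutulne] → [tizutulne]
(2) t-Assibilation: [tizutulne] → [sizusulne]
(3) Word-Final Devoicing: no change — [sizusulne]
(4) Syncope: [sizusulne] → [szusulne]
(5) Regressive Voicing Assimilation: [szusulne] → [zzusulne]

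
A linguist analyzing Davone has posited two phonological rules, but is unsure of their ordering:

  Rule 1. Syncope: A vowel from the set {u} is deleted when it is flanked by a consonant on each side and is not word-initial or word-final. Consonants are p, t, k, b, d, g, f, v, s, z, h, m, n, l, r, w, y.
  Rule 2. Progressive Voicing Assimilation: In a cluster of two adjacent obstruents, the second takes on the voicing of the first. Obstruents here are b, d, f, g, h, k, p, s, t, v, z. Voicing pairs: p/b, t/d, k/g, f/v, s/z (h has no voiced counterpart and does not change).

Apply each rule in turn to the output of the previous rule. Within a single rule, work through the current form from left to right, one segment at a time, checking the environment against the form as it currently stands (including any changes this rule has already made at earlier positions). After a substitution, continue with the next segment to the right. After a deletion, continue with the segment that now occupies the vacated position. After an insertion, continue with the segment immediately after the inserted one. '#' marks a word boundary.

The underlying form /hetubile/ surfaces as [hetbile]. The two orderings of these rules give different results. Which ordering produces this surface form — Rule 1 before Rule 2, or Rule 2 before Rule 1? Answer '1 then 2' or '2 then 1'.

Order 1 then 2:
  1 Syncope: [hetubile] → [hetbile]
  2 Progressive Voicing Assimilation: [hetbile] → [hetpile]
  result: [hetpile]
Order 2 then 1:
  2 Progressive Voicing Assimilation: no change — [hetubile]
  1 Syncope: [hetubile] → [hetbile]
  result: [hetbile]

2 then 1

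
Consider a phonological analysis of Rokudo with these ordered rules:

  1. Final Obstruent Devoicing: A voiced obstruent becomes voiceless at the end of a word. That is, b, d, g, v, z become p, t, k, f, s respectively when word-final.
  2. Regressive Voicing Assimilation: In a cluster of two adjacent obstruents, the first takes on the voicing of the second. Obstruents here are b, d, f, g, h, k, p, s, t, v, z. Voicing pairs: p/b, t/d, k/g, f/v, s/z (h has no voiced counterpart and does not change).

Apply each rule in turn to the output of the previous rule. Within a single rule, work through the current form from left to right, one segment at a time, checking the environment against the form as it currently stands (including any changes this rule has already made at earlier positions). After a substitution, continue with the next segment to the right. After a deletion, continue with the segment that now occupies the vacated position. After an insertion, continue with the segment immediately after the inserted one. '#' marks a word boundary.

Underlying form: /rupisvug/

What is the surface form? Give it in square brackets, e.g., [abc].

1 Final Obstruent Devoicing: [rupisvug] → [rupisvuk]
2 Regressive Voicing Assimilation: [rupisvuk] → [rupizvuk]

[rupizvuk]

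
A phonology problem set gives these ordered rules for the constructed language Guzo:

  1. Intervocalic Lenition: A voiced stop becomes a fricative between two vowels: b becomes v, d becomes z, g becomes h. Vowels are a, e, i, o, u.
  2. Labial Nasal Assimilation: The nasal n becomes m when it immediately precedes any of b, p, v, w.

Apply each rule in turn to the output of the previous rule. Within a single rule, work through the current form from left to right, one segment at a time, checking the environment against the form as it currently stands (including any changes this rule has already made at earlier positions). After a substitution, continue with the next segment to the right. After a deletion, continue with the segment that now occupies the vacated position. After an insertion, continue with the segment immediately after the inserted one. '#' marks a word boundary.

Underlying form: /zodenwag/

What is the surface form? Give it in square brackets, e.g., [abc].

[zozemwag]

1 Intervocalic Lenition: [zodenwag] → [zozenwag]
2 Labial Nasal Assimilation: [zozenwag] → [zozemwag]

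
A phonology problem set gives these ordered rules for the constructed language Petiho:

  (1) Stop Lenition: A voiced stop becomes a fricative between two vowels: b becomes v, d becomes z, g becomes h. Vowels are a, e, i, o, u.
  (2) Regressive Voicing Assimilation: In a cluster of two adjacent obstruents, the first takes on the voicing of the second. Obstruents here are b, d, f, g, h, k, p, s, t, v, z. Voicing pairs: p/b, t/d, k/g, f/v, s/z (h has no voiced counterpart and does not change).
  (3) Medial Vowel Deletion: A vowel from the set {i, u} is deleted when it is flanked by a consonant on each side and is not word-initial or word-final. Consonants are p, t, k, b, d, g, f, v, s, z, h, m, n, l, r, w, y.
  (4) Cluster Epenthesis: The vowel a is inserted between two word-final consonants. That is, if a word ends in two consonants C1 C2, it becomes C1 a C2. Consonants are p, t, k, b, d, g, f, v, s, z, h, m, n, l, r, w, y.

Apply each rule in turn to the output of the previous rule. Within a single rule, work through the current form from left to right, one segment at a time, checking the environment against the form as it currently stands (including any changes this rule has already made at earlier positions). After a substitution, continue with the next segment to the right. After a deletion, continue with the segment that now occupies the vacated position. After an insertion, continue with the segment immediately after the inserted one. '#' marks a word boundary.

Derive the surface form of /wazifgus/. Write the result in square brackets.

(1) Stop Lenition: no change — [wazifgus]
(2) Regressive Voicing Assimilation: [wazifgus] → [wazivgus]
(3) Medial Vowel Deletion: [wazivgus] → [wazvgs]
(4) Cluster Epenthesis: [wazvgs] → [wazvgas]

[wazvgas]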